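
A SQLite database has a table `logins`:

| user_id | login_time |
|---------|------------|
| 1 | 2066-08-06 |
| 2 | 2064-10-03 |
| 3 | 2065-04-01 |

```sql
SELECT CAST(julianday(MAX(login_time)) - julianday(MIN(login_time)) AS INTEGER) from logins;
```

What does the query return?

MIN = 2064-10-03, MAX = 2066-08-06.
28 days remain in October 2064 after the 3rd (31 − 3).
Full months from November 2064 through July 2066 contribute their day counts.
Then 6 days into August 2066.
Total: 28 + 30 + 31 + 31 + 28 + 31 + 30 + 31 + 30 + 31 + 31 + 30 + 31 + 30 + 31 + 31 + 28 + 31 + 30 + 31 + 30 + 31 + 6 = 672.

672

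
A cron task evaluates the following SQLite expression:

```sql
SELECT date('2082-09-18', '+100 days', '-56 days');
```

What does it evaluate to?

2082-11-01

Applying '+100 days' to 2082-09-18: counting 100 days forward gives 2082-12-27.
Applying '-56 days' to 2082-12-27: counting 56 days back gives 2082-11-01.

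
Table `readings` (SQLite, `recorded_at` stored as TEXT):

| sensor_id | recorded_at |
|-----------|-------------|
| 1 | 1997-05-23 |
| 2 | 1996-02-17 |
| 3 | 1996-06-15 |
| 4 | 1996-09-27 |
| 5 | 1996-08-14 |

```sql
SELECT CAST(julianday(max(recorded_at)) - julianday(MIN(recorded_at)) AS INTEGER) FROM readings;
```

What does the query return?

MIN = 1996-02-17, MAX = 1997-05-23.
12 days remain in February 1996 after the 17th (29 − 17).
Full months from March 1996 through April 1997 contribute their day counts.
Then 23 days into May 1997.
Total: 12 + 31 + 30 + 31 + 30 + 31 + 31 + 30 + 31 + 30 + 31 + 31 + 28 + 31 + 30 + 23 = 461.

461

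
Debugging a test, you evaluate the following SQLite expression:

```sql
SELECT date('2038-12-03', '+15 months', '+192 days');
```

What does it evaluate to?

Adding +15 months to 2038-12-03 gives 2040-03-03.
Applying '+192 days' to 2040-03-03: counting 192 days forward gives 2040-09-11.

2040-09-11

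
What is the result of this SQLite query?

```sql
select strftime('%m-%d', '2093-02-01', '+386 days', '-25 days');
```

01-28

First apply '+386 days', '-25 days': 2093-02-01 → 2094-01-28.
`%m-%d` extracts the month-day: 01-28.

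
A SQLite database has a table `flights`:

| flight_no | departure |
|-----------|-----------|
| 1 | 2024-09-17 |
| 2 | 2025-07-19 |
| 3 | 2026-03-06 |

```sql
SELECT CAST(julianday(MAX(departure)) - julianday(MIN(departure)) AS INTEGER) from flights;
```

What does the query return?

535

MIN = 2024-09-17, MAX = 2026-03-06.
13 days remain in September 2024 after the 17th (30 − 17).
Full months from October 2024 through February 2026 contribute their day counts.
Then 6 days into March 2026.
Total: 13 + 31 + 30 + 31 + 31 + 28 + 31 + 30 + 31 + 30 + 31 + 31 + 30 + 31 + 30 + 31 + 31 + 28 + 6 = 535.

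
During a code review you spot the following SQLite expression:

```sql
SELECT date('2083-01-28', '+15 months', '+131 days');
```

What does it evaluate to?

Adding +15 months to 2083-01-28 gives 2084-04-28.
Applying '+131 days' to 2084-04-28: counting 131 days forward gives 2084-09-06.

2084-09-06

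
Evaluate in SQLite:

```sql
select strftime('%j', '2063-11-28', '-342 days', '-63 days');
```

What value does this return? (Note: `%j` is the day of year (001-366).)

292

First apply '-342 days', '-63 days': 2063-11-28 → 2062-10-19.
Day-of-year for 2062-10-19: days since 2062-01-01 inclusive = 292, zero-padded to 292.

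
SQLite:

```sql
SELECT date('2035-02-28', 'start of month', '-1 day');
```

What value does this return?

`start of month` rewinds 2035-02-28 to 2035-02-01.
Going back 1 day from 2035-02-01 reaches 2035-01-31 (last day of January, 31 days).

2035-01-31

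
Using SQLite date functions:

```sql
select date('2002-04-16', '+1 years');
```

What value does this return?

2003-04-16

Adding +1 year to 2002-04-16 gives 2003-04-16.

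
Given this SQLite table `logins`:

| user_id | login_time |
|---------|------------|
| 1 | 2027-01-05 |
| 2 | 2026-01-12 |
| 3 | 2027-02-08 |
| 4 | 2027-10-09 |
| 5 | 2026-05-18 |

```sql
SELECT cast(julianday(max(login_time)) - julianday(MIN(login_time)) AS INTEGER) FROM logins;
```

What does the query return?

635

MIN = 2026-01-12, MAX = 2027-10-09.
19 days remain in January 2026 after the 12th (31 − 12).
Full months from February 2026 through September 2027 contribute their day counts.
Then 9 days into October 2027.
Total: 19 + 28 + 31 + 30 + 31 + 30 + 31 + 31 + 30 + 31 + 30 + 31 + 31 + 28 + 31 + 30 + 31 + 30 + 31 + 31 + 30 + 9 = 635.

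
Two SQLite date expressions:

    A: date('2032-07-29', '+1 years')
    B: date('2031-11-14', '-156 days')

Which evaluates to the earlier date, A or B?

A = 2033-07-29.
B = 2031-06-11.
B is earlier.

B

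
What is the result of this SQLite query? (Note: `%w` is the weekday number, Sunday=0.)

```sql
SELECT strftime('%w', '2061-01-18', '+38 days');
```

5

First apply '+38 days': 2061-01-18 → 2061-02-25.
2061-02-25 is a Friday; with Sunday=0 that is 5.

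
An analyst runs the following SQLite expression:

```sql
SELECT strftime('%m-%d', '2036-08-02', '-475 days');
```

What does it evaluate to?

04-15

First apply '-475 days': 2036-08-02 → 2035-04-15.
`%m-%d` extracts the month-day: 04-15.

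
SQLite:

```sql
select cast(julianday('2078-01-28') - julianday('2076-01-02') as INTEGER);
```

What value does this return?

29 days remain in January 2076 after the 2nd (31 − 2).
Full months from February 2076 through December 2077 contribute their day counts.
Then 28 days into January 2078.
Total: 29 + 29 + 31 + 30 + 31 + 30 + 31 + 31 + 30 + 31 + 30 + 31 + 31 + 28 + 31 + 30 + 31 + 30 + 31 + 31 + 30 + 31 + 30 + 31 + 28 = 757.

757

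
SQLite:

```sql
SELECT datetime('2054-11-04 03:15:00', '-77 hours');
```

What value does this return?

-77 hours from 2054-11-04 03:15:00 is 2054-10-31 22:15:00 (crosses midnight).

2054-10-31 22:15:00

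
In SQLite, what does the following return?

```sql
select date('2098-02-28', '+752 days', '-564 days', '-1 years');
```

Applying '+752 days' to 2098-02-28: counting 752 days forward gives 2100-03-22.
Applying '-564 days' to 2100-03-22: counting 564 days back gives 2098-09-04.
Adding -1 year to 2098-09-04 gives 2097-09-04.

2097-09-04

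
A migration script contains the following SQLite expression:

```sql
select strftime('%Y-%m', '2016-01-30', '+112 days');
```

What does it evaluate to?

2016-05

First apply '+112 days': 2016-01-30 → 2016-05-21.
`%Y-%m` extracts the year-month: 2016-05.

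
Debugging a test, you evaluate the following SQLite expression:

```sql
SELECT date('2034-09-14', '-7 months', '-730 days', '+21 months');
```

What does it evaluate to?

2033-11-15

Adding -7 months to 2034-09-14 gives 2034-02-14.
Applying '-730 days' to 2034-02-14: counting 730 days back gives 2032-02-15.
Adding +21 months to 2032-02-15 gives 2033-11-15.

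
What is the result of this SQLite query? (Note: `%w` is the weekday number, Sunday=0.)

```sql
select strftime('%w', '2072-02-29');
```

2072-02-29 is a Monday; with Sunday=0 that is 1.

1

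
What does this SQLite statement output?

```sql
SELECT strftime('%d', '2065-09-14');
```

14

`%d` extracts the 2-digit day of month: 14.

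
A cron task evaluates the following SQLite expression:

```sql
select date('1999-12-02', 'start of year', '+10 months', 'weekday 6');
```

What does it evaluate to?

`start of year` rewinds 1999-12-02 to 1999-01-01.
Adding +10 months to 1999-01-01 gives 1999-11-01.
`weekday 6` advances to the next Saturday; 1999-11-01 is a Monday, so it moves forward to 1999-11-06.

1999-11-06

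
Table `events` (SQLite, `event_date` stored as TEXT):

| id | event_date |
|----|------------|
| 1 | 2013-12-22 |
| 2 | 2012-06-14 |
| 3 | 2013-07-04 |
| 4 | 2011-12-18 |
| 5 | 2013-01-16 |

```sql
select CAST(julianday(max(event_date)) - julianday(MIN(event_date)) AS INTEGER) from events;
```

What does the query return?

MIN = 2011-12-18, MAX = 2013-12-22.
13 days remain in December 2011 after the 18th (31 − 18).
Full months from January 2012 through November 2013 contribute their day counts.
Then 22 days into December 2013.
Total: 13 + 31 + 29 + 31 + 30 + 31 + 30 + 31 + 31 + 30 + 31 + 30 + 31 + 31 + 28 + 31 + 30 + 31 + 30 + 31 + 31 + 30 + 31 + 30 + 22 = 735.

735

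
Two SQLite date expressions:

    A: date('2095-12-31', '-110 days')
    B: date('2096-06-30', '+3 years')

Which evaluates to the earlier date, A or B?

A = 2095-09-12.
B = 2099-06-30.
A is earlier.

A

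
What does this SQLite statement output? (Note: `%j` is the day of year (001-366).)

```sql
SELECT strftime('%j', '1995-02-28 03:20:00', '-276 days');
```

148

First apply '-276 days': 1995-02-28 03:20:00 → 1994-05-28 03:20:00.
Day-of-year for 1994-05-28: days since 1994-01-01 inclusive = 148, zero-padded to 148.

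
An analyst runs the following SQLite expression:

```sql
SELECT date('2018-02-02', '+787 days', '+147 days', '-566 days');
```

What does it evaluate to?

2019-02-05

Applying '+787 days' to 2018-02-02: counting 787 days forward gives 2020-03-30.
Applying '+147 days' to 2020-03-30: counting 147 days forward gives 2020-08-24.
Applying '-566 days' to 2020-08-24: counting 566 days back gives 2019-02-05.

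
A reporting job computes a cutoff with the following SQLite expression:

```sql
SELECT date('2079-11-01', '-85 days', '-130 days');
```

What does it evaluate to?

Applying '-85 days' to 2079-11-01: counting 85 days back gives 2079-08-08.
Applying '-130 days' to 2079-08-08: counting 130 days back gives 2079-03-31.

2079-03-31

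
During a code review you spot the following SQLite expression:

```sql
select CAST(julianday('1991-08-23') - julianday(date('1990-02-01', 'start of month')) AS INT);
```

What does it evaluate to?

568

`start of month` rewinds 1990-02-01 to 1990-02-01.
27 days remain in February 1990 after the 1st (28 − 1).
Full months from March 1990 through July 1991 contribute their day counts.
Then 23 days into August 1991.
Total: 27 + 31 + 30 + 31 + 30 + 31 + 31 + 30 + 31 + 30 + 31 + 31 + 28 + 31 + 30 + 31 + 30 + 31 + 23 = 568.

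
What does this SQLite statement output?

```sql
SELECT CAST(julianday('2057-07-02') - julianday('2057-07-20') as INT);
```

Both dates are in July 2057: 20 − 2 = 18.
The subtraction is earlier − later, so the result is −18 → -18.

-18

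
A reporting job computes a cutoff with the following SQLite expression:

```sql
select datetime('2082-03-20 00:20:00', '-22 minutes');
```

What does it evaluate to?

2082-03-19 23:58:00

-22 minutes from 2082-03-20 00:20:00 is 2082-03-19 23:58:00.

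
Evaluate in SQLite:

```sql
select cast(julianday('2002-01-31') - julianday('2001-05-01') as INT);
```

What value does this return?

275

30 days remain in May 2001 after the 1st (31 − 1).
Full months from June 2001 through December 2001 contribute their day counts.
Then 31 days into January 2002.
Total: 30 + 30 + 31 + 31 + 30 + 31 + 30 + 31 + 31 = 275.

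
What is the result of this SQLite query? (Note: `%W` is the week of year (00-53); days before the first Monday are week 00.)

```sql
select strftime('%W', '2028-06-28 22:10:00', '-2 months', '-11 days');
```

16

First apply '-2 months', '-11 days': 2028-06-28 22:10:00 → 2028-04-17 22:10:00.
2028-04-17 is a Monday. SQLite's %W counts Mondays since the year started; the result is 16.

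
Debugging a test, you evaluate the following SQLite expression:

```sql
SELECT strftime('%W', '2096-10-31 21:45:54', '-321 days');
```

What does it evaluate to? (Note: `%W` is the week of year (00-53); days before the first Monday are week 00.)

50

First apply '-321 days': 2096-10-31 21:45:54 → 2095-12-15 21:45:54.
2095-12-15 is a Thursday. SQLite's %W counts Mondays since the year started; the result is 50.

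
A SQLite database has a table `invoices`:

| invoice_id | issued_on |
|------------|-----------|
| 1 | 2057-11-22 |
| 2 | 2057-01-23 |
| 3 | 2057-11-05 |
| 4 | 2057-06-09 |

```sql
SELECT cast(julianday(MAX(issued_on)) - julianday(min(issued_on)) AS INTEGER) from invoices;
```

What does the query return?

303

MIN = 2057-01-23, MAX = 2057-11-22.
8 days remain in January 2057 after the 23rd (31 − 23).
Full months from February 2057 through October 2057 contribute their day counts.
Then 22 days into November 2057.
Total: 8 + 28 + 31 + 30 + 31 + 30 + 31 + 31 + 30 + 31 + 22 = 303.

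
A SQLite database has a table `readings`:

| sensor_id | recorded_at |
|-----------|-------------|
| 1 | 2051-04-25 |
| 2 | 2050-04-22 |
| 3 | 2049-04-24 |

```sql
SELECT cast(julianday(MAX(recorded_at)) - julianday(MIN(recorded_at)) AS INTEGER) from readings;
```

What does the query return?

MIN = 2049-04-24, MAX = 2051-04-25.
6 days remain in April 2049 after the 24th (30 − 24).
Full months from May 2049 through March 2051 contribute their day counts.
Then 25 days into April 2051.
Total: 6 + 31 + 30 + 31 + 31 + 30 + 31 + 30 + 31 + 31 + 28 + 31 + 30 + 31 + 30 + 31 + 31 + 30 + 31 + 30 + 31 + 31 + 28 + 31 + 25 = 731.

731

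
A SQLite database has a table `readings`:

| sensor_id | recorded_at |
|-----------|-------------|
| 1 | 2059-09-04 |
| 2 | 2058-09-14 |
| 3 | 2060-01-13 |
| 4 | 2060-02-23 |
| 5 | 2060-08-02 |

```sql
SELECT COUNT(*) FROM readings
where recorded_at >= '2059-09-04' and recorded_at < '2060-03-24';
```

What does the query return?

3

Rows in [2059-09-04, 2060-03-24): 2059-09-04, 2060-01-13, 2060-02-23 → 3 rows.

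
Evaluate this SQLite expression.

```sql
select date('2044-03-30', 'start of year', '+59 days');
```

`start of year` rewinds 2044-03-30 to 2044-01-01.
Applying '+59 days' to 2044-01-01: counting 59 days forward gives 2044-02-29.

2044-02-29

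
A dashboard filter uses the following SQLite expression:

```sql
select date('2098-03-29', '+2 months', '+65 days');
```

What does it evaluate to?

2098-08-02

Adding +2 months to 2098-03-29 gives 2098-05-29.
Applying '+65 days' to 2098-05-29: counting 65 days forward gives 2098-08-02.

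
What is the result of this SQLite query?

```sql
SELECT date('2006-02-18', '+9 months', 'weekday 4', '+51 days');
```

Adding +9 months to 2006-02-18 gives 2006-11-18.
`weekday 4` advances to the next Thursday; 2006-11-18 is a Saturday, so it moves forward to 2006-11-23.
Applying '+51 days' to 2006-11-23: counting 51 days forward gives 2007-01-13.

2007-01-13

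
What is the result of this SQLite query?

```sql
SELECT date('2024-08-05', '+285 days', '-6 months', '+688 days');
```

2026-10-06

Applying '+285 days' to 2024-08-05: counting 285 days forward gives 2025-05-17.
Adding -6 months to 2025-05-17 gives 2024-11-17.
Applying '+688 days' to 2024-11-17: counting 688 days forward gives 2026-10-06.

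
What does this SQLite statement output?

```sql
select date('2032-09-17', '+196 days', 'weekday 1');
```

Applying '+196 days' to 2032-09-17: counting 196 days forward gives 2033-04-01.
`weekday 1` advances to the next Monday; 2033-04-01 is a Friday, so it moves forward to 2033-04-04.

2033-04-04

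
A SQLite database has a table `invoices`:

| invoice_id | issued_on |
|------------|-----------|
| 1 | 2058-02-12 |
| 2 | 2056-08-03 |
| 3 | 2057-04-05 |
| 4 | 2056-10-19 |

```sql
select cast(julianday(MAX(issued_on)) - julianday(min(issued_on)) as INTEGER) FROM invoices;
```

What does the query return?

558

MIN = 2056-08-03, MAX = 2058-02-12.
28 days remain in August 2056 after the 3rd (31 − 3).
Full months from September 2056 through January 2058 contribute their day counts.
Then 12 days into February 2058.
Total: 28 + 30 + 31 + 30 + 31 + 31 + 28 + 31 + 30 + 31 + 30 + 31 + 31 + 30 + 31 + 30 + 31 + 31 + 12 = 558.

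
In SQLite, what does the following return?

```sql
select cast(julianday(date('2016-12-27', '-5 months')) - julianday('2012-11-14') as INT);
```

1351

Adding -5 months to 2016-12-27 gives 2016-07-27.
16 days remain in November 2012 after the 14th (30 − 14).
Full months from December 2012 through June 2016 contribute their day counts.
Then 27 days into July 2016.
Total: 16 + 31 + 31 + 28 + 31 + 30 + 31 + 30 + 31 + 31 + 30 + 31 + 30 + 31 + 31 + 28 + 31 + 30 + 31 + 30 + 31 + 31 + 30 + 31 + 30 + 31 + 31 + 28 + 31 + 30 + 31 + 30 + 31 + 31 + 30 + 31 + 30 + 31 + 31 + 29 + 31 + 30 + 31 + 30 + 27 = 1351.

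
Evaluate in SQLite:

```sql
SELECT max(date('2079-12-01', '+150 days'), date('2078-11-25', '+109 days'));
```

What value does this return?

date('2079-12-01', '+150 days') → 2080-04-29.
date('2078-11-25', '+109 days') → 2079-03-14.
Later of the two is 2080-04-29.

2080-04-29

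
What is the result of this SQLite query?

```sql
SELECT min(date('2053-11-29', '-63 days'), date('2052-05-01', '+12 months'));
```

date('2053-11-29', '-63 days') → 2053-09-27.
date('2052-05-01', '+12 months') → 2053-05-01.
Earlier of the two is 2053-05-01.

2053-05-01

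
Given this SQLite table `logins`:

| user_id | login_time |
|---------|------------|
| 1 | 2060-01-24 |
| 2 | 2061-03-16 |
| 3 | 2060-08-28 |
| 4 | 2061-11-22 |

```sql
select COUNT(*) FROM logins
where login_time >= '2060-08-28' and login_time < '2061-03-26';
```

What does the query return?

Rows in [2060-08-28, 2061-03-26): 2061-03-16, 2060-08-28 → 2 rows.

2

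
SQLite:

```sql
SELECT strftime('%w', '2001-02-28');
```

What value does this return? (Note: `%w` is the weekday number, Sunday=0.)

3

2001-02-28 is a Wednesday; with Sunday=0 that is 3.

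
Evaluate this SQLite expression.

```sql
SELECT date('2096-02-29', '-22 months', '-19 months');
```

Adding -22 months to 2096-02-29 gives 2094-04-29.
Adding -19 months to 2094-04-29 gives 2092-09-29.

2092-09-29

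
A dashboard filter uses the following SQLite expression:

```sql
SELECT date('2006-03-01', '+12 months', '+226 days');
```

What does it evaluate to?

Adding +12 months to 2006-03-01 gives 2007-03-01.
Applying '+226 days' to 2007-03-01: counting 226 days forward gives 2007-10-13.

2007-10-13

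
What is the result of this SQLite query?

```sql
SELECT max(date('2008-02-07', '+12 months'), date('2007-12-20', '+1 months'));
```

2009-02-07

date('2008-02-07', '+12 months') → 2009-02-07.
date('2007-12-20', '+1 months') → 2008-01-20.
Later of the two is 2009-02-07.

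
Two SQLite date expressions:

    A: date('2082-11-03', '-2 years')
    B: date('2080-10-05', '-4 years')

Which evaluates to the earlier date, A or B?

B

A = 2080-11-03.
B = 2076-10-05.
B is earlier.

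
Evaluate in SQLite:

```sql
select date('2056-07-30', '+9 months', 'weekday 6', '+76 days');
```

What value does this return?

Adding +9 months to 2056-07-30 gives 2057-04-30.
`weekday 6` advances to the next Saturday; 2057-04-30 is a Monday, so it moves forward to 2057-05-05.
Applying '+76 days' to 2057-05-05: counting 76 days forward gives 2057-07-20.

2057-07-20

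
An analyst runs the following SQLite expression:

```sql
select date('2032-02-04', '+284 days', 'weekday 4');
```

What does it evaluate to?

2032-11-18

Applying '+284 days' to 2032-02-04: counting 284 days forward gives 2032-11-14.
`weekday 4` advances to the next Thursday; 2032-11-14 is a Sunday, so it moves forward to 2032-11-18.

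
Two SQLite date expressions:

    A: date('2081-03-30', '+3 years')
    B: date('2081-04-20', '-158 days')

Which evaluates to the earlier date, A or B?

B

A = 2084-03-30.
B = 2080-11-13.
B is earlier.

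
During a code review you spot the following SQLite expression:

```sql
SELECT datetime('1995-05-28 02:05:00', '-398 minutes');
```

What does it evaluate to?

398 minutes = 6h 38m; -398 minutes from 1995-05-28 02:05:00 is 1995-05-27 19:27:00 (crosses midnight).

1995-05-27 19:27:00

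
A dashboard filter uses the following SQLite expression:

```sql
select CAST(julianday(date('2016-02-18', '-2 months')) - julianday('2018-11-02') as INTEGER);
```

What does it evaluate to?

Adding -2 months to 2016-02-18 gives 2015-12-18.
13 days remain in December 2015 after the 18th (31 − 18).
Full months from January 2016 through October 2018 contribute their day counts.
Then 2 days into November 2018.
Total: 13 + 31 + 29 + 31 + 30 + 31 + 30 + 31 + 31 + 30 + 31 + 30 + 31 + 31 + 28 + 31 + 30 + 31 + 30 + 31 + 31 + 30 + 31 + 30 + 31 + 31 + 28 + 31 + 30 + 31 + 30 + 31 + 31 + 30 + 31 + 2 = 1050.
The subtraction is earlier − later, so the result is −1050 → -1050.

-1050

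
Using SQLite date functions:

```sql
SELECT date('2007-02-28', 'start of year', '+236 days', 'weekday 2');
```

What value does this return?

`start of year` rewinds 2007-02-28 to 2007-01-01.
Applying '+236 days' to 2007-01-01: counting 236 days forward gives 2007-08-25.
`weekday 2` advances to the next Tuesday; 2007-08-25 is a Saturday, so it moves forward to 2007-08-28.

2007-08-28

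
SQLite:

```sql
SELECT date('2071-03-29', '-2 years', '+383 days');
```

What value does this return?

Adding -2 years to 2071-03-29 gives 2069-03-29.
Applying '+383 days' to 2069-03-29: counting 383 days forward gives 2070-04-16.

2070-04-16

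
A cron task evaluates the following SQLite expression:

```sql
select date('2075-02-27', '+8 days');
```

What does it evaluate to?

2075-03-07

February 2075 has 28 days; 1 remain after the 27th, so 2 days reach 2075-03-01.
Advancing 6 more days within March lands on 2075-03-07.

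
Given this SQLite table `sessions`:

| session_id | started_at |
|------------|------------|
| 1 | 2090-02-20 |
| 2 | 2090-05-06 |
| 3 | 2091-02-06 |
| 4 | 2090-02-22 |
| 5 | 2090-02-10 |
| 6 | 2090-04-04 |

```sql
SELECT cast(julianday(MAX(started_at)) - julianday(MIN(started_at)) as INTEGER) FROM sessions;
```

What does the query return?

MIN = 2090-02-10, MAX = 2091-02-06.
18 days remain in February 2090 after the 10th (28 − 10).
Full months from March 2090 through January 2091 contribute their day counts.
Then 6 days into February 2091.
Total: 18 + 31 + 30 + 31 + 30 + 31 + 31 + 30 + 31 + 30 + 31 + 31 + 6 = 361.

361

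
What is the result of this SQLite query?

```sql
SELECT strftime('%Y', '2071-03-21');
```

2071

`%Y` extracts the 4-digit year: 2071.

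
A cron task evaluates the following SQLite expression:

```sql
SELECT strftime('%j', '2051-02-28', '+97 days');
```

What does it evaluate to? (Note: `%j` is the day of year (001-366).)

First apply '+97 days': 2051-02-28 → 2051-06-05.
Day-of-year for 2051-06-05: days since 2051-01-01 inclusive = 156, zero-padded to 156.

156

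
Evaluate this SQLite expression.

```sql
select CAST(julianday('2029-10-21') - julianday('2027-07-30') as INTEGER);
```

1 day remains in July 2027 after the 30th (31 − 30).
Full months from August 2027 through September 2029 contribute their day counts.
Then 21 days into October 2029.
Total: 1 + 31 + 30 + 31 + 30 + 31 + 31 + 29 + 31 + 30 + 31 + 30 + 31 + 31 + 30 + 31 + 30 + 31 + 31 + 28 + 31 + 30 + 31 + 30 + 31 + 31 + 30 + 21 = 814.

814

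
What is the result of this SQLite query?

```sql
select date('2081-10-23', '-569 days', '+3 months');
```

Applying '-569 days' to 2081-10-23: counting 569 days back gives 2080-04-02.
Adding +3 months to 2080-04-02 gives 2080-07-02.

2080-07-02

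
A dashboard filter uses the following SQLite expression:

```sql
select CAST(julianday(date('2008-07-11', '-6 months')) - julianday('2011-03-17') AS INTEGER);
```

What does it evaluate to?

Adding -6 months to 2008-07-11 gives 2008-01-11.
20 days remain in January 2008 after the 11th (31 − 11).
Full months from February 2008 through February 2011 contribute their day counts.
Then 17 days into March 2011.
Total: 20 + 29 + 31 + 30 + 31 + 30 + 31 + 31 + 30 + 31 + 30 + 31 + 31 + 28 + 31 + 30 + 31 + 30 + 31 + 31 + 30 + 31 + 30 + 31 + 31 + 28 + 31 + 30 + 31 + 30 + 31 + 31 + 30 + 31 + 30 + 31 + 31 + 28 + 17 = 1161.
The subtraction is earlier − later, so the result is −1161 → -1161.

-1161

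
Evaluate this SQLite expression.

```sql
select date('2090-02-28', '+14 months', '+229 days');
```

2091-12-13

Adding +14 months to 2090-02-28 gives 2091-04-28.
Applying '+229 days' to 2091-04-28: counting 229 days forward gives 2091-12-13.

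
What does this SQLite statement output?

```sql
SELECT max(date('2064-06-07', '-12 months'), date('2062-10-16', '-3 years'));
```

2063-06-07

date('2064-06-07', '-12 months') → 2063-06-07.
date('2062-10-16', '-3 years') → 2059-10-16.
Later of the two is 2063-06-07.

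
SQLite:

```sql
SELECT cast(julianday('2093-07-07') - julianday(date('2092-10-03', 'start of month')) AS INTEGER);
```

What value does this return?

279

`start of month` rewinds 2092-10-03 to 2092-10-01.
30 days remain in October 2092 after the 1st (31 − 1).
Full months from November 2092 through June 2093 contribute their day counts.
Then 7 days into July 2093.
Total: 30 + 30 + 31 + 31 + 28 + 31 + 30 + 31 + 30 + 7 = 279.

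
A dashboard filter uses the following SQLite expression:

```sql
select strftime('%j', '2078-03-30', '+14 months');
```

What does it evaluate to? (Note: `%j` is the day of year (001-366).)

First apply '+14 months': 2078-03-30 → 2079-05-30.
Day-of-year for 2079-05-30: days since 2079-01-01 inclusive = 150, zero-padded to 150.

150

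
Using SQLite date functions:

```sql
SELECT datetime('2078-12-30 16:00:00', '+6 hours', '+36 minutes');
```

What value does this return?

2078-12-30 22:36:00

+6 hours from 2078-12-30 16:00:00 is 2078-12-30 22:00:00.
+36 minutes from 2078-12-30 22:00:00 is 2078-12-30 22:36:00.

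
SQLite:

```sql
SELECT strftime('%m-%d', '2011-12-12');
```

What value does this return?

12-12

`%m-%d` extracts the month-day: 12-12.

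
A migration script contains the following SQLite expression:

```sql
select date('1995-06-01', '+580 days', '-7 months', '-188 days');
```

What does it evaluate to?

Applying '+580 days' to 1995-06-01: counting 580 days forward gives 1997-01-01.
Adding -7 months to 1997-01-01 gives 1996-06-01.
Applying '-188 days' to 1996-06-01: counting 188 days back gives 1995-11-26.

1995-11-26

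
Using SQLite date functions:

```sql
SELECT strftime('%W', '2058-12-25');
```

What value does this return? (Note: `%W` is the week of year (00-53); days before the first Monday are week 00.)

51

2058-12-25 is a Wednesday. SQLite's %W counts Mondays since the year started; the result is 51.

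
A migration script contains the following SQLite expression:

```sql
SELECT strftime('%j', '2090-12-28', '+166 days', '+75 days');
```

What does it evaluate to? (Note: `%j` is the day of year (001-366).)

First apply '+166 days', '+75 days': 2090-12-28 → 2091-08-26.
Day-of-year for 2091-08-26: days since 2091-01-01 inclusive = 238, zero-padded to 238.

238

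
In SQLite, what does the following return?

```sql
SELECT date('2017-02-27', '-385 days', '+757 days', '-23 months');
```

Applying '-385 days' to 2017-02-27: counting 385 days back gives 2016-02-08.
Applying '+757 days' to 2016-02-08: counting 757 days forward gives 2018-03-06.
Adding -23 months to 2018-03-06 gives 2016-04-06.

2016-04-06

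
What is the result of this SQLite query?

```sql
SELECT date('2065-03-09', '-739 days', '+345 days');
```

2064-02-09

Applying '-739 days' to 2065-03-09: counting 739 days back gives 2063-03-01.
Applying '+345 days' to 2063-03-01: counting 345 days forward gives 2064-02-09.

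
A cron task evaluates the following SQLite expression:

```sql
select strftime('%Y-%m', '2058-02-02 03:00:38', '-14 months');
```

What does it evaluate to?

2056-12

First apply '-14 months': 2058-02-02 03:00:38 → 2056-12-02 03:00:38.
`%Y-%m` extracts the year-month: 2056-12.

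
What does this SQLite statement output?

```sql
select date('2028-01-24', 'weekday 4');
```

`weekday 4` advances to the next Thursday; 2028-01-24 is a Monday, so it moves forward to 2028-01-27.

2028-01-27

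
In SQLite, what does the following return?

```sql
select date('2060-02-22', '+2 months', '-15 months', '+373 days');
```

2060-01-30

Adding +2 months to 2060-02-22 gives 2060-04-22.
Adding -15 months to 2060-04-22 gives 2059-01-22.
Applying '+373 days' to 2059-01-22: counting 373 days forward gives 2060-01-30.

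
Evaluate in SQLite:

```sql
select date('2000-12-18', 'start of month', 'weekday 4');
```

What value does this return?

`start of month` rewinds 2000-12-18 to 2000-12-01.
`weekday 4` advances to the next Thursday; 2000-12-01 is a Friday, so it moves forward to 2000-12-07.

2000-12-07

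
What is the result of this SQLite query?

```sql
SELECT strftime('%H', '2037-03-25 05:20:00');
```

`%H` extracts the 2-digit hour (00-23): 05.

05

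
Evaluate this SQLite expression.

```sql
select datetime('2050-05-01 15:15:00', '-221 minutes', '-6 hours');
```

2050-05-01 05:34:00

221 minutes = 3h 41m; -221 minutes from 2050-05-01 15:15:00 is 2050-05-01 11:34:00.
-6 hours from 2050-05-01 11:34:00 is 2050-05-01 05:34:00.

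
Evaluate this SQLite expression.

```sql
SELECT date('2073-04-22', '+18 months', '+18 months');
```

Adding +18 months to 2073-04-22 gives 2074-10-22.
Adding +18 months to 2074-10-22 gives 2076-04-22.

2076-04-22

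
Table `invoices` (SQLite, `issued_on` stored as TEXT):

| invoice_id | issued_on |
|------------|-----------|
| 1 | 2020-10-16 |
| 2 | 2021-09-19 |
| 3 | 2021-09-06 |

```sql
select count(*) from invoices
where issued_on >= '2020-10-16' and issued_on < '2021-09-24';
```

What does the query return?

Rows in [2020-10-16, 2021-09-24): 2020-10-16, 2021-09-19, 2021-09-06 → 3 rows.

3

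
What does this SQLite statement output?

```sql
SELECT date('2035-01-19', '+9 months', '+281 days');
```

2036-07-26

Adding +9 months to 2035-01-19 gives 2035-10-19.
Applying '+281 days' to 2035-10-19: counting 281 days forward gives 2036-07-26.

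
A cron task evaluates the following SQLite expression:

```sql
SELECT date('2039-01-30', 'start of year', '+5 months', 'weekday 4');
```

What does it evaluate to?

2039-06-02

`start of year` rewinds 2039-01-30 to 2039-01-01.
Adding +5 months to 2039-01-01 gives 2039-06-01.
`weekday 4` advances to the next Thursday; 2039-06-01 is a Wednesday, so it moves forward to 2039-06-02.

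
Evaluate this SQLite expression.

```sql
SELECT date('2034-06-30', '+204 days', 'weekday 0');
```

Applying '+204 days' to 2034-06-30: counting 204 days forward gives 2035-01-20.
`weekday 0` advances to the next Sunday; 2035-01-20 is a Saturday, so it moves forward to 2035-01-21.

2035-01-21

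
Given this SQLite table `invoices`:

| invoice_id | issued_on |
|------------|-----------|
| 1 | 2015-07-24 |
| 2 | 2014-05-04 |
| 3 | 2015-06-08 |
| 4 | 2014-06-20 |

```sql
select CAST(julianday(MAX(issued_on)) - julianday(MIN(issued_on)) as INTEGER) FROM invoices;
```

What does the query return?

446

MIN = 2014-05-04, MAX = 2015-07-24.
27 days remain in May 2014 after the 4th (31 − 4).
Full months from June 2014 through June 2015 contribute their day counts.
Then 24 days into July 2015.
Total: 27 + 30 + 31 + 31 + 30 + 31 + 30 + 31 + 31 + 28 + 31 + 30 + 31 + 30 + 24 = 446.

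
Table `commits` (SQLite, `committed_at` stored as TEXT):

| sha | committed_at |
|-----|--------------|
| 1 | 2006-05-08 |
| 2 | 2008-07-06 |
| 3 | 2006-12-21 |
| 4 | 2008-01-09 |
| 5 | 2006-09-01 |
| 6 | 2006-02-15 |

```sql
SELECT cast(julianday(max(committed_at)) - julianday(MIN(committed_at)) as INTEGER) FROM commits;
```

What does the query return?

MIN = 2006-02-15, MAX = 2008-07-06.
13 days remain in February 2006 after the 15th (28 − 15).
Full months from March 2006 through June 2008 contribute their day counts.
Then 6 days into July 2008.
Total: 13 + 31 + 30 + 31 + 30 + 31 + 31 + 30 + 31 + 30 + 31 + 31 + 28 + 31 + 30 + 31 + 30 + 31 + 31 + 30 + 31 + 30 + 31 + 31 + 29 + 31 + 30 + 31 + 30 + 6 = 872.

872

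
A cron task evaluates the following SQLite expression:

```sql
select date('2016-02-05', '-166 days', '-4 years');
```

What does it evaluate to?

2011-08-23

Applying '-166 days' to 2016-02-05: counting 166 days back gives 2015-08-23.
Adding -4 years to 2015-08-23 gives 2011-08-23.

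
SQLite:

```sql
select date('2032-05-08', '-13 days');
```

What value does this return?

2032-04-25

Going back 8 days from 2032-05-08 reaches 2032-04-30 (last day of April, 30 days).
Going back 5 days within April lands on 2032-04-25.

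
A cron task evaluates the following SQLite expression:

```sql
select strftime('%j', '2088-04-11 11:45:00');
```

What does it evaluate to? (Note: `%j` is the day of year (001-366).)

102

Day-of-year for 2088-04-11: days since 2088-01-01 inclusive = 102, zero-padded to 102.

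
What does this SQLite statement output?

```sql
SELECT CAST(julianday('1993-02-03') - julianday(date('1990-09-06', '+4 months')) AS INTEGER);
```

Adding +4 months to 1990-09-06 gives 1991-01-06.
25 days remain in January 1991 after the 6th (31 − 6).
Full months from February 1991 through January 1993 contribute their day counts.
Then 3 days into February 1993.
Total: 25 + 28 + 31 + 30 + 31 + 30 + 31 + 31 + 30 + 31 + 30 + 31 + 31 + 29 + 31 + 30 + 31 + 30 + 31 + 31 + 30 + 31 + 30 + 31 + 31 + 3 = 759.

759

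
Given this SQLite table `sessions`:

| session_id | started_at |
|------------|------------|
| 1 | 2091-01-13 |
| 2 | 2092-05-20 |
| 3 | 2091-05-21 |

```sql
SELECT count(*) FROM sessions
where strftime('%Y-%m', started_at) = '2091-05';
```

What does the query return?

1

Rows with year-month 2091-05: 2091-05-21 → 1.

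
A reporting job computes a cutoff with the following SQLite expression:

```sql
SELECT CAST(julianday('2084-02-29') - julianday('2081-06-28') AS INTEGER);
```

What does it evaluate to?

976

2 days remain in June 2081 after the 28th (30 − 28).
Full months from July 2081 through January 2084 contribute their day counts.
Then 29 days into February 2084.
Total: 2 + 31 + 31 + 30 + 31 + 30 + 31 + 31 + 28 + 31 + 30 + 31 + 30 + 31 + 31 + 30 + 31 + 30 + 31 + 31 + 28 + 31 + 30 + 31 + 30 + 31 + 31 + 30 + 31 + 30 + 31 + 31 + 29 = 976.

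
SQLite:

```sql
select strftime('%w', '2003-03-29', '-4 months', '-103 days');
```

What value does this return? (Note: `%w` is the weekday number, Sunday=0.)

0

First apply '-4 months', '-103 days': 2003-03-29 → 2002-08-18.
2002-08-18 is a Sunday; with Sunday=0 that is 0.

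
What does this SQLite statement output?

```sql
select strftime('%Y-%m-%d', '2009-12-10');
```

2009-12-10

`%Y-%m-%d` extracts the ISO date: 2009-12-10.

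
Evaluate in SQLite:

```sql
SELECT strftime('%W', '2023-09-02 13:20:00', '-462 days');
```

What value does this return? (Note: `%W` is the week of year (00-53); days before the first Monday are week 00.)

First apply '-462 days': 2023-09-02 13:20:00 → 2022-05-28 13:20:00.
2022-05-28 is a Saturday. SQLite's %W counts Mondays since the year started; the result is 21.

21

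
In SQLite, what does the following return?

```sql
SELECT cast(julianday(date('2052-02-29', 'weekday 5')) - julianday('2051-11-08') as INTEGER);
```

`weekday 5` advances to the next Friday; 2052-02-29 is a Thursday, so it moves forward to 2052-03-01.
22 days remain in November 2051 after the 8th (30 − 8).
December 2051: 31 days.
January 2052: 31 days.
February 2052: 29 days (leap year).
Then 1 day into March 2052.
Total: 22 + 31 + 31 + 29 + 1 = 114.

114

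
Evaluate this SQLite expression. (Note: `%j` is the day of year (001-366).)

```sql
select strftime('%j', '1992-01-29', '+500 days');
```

163

First apply '+500 days': 1992-01-29 → 1993-06-12.
Day-of-year for 1993-06-12: days since 1993-01-01 inclusive = 163, zero-padded to 163.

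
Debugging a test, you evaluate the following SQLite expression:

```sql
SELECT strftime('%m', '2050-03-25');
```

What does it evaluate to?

03

`%m` extracts the 2-digit month (01-12): 03.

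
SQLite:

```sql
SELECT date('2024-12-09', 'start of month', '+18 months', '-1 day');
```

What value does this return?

2026-05-31

`start of month` rewinds 2024-12-09 to 2024-12-01.
Adding +18 months to 2024-12-01 gives 2026-06-01.
Going back 1 day from 2026-06-01 reaches 2026-05-31 (last day of May, 31 days).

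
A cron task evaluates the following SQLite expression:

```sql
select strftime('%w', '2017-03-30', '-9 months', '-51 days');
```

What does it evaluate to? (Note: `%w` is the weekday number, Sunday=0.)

First apply '-9 months', '-51 days': 2017-03-30 → 2016-05-10.
2016-05-10 is a Tuesday; with Sunday=0 that is 2.

2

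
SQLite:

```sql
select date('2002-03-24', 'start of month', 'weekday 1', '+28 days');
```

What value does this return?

`start of month` rewinds 2002-03-24 to 2002-03-01.
`weekday 1` advances to the next Monday; 2002-03-01 is a Friday, so it moves forward to 2002-03-04.
March 2002 has 31 days; 27 remain after the 4th, so 28 days reach 2002-04-01.

2002-04-01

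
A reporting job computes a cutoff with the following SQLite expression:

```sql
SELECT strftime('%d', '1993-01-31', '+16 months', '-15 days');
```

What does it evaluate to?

First apply '+16 months', '-15 days': 1993-01-31 → 1994-05-16.
`%d` extracts the 2-digit day of month: 16.

16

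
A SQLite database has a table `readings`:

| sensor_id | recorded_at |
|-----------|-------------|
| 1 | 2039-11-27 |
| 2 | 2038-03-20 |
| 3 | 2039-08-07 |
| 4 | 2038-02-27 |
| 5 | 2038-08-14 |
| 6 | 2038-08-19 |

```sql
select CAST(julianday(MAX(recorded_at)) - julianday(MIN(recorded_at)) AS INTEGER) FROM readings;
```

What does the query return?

MIN = 2038-02-27, MAX = 2039-11-27.
1 day remains in February 2038 after the 27th (28 − 27).
Full months from March 2038 through October 2039 contribute their day counts.
Then 27 days into November 2039.
Total: 1 + 31 + 30 + 31 + 30 + 31 + 31 + 30 + 31 + 30 + 31 + 31 + 28 + 31 + 30 + 31 + 30 + 31 + 31 + 30 + 31 + 27 = 638.

638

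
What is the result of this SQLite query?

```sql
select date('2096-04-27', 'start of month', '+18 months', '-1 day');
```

`start of month` rewinds 2096-04-27 to 2096-04-01.
Adding +18 months to 2096-04-01 gives 2097-10-01.
Going back 1 day from 2097-10-01 reaches 2097-09-30 (last day of September, 30 days).

2097-09-30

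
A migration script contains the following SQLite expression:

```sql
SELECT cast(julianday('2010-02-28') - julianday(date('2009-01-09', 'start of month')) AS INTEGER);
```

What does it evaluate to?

423

`start of month` rewinds 2009-01-09 to 2009-01-01.
30 days remain in January 2009 after the 1st (31 − 1).
Full months from February 2009 through January 2010 contribute their day counts.
Then 28 days into February 2010.
Total: 30 + 28 + 31 + 30 + 31 + 30 + 31 + 31 + 30 + 31 + 30 + 31 + 31 + 28 = 423.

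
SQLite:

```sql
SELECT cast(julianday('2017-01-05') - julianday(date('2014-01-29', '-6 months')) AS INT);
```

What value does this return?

Adding -6 months to 2014-01-29 gives 2013-07-29.
2 days remain in July 2013 after the 29th (31 − 29).
Full months from August 2013 through December 2016 contribute their day counts.
Then 5 days into January 2017.
Total: 2 + 31 + 30 + 31 + 30 + 31 + 31 + 28 + 31 + 30 + 31 + 30 + 31 + 31 + 30 + 31 + 30 + 31 + 31 + 28 + 31 + 30 + 31 + 30 + 31 + 31 + 30 + 31 + 30 + 31 + 31 + 29 + 31 + 30 + 31 + 30 + 31 + 31 + 30 + 31 + 30 + 31 + 5 = 1256.

1256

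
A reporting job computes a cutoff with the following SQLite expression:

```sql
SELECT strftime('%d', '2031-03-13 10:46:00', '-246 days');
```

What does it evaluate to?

First apply '-246 days': 2031-03-13 10:46:00 → 2030-07-10 10:46:00.
`%d` extracts the 2-digit day of month: 10.

10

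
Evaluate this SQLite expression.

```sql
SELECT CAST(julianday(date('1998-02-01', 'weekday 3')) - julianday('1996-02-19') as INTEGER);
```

716

`weekday 3` advances to the next Wednesday; 1998-02-01 is a Sunday, so it moves forward to 1998-02-04.
10 days remain in February 1996 after the 19th (29 − 19).
Full months from March 1996 through January 1998 contribute their day counts.
Then 4 days into February 1998.
Total: 10 + 31 + 30 + 31 + 30 + 31 + 31 + 30 + 31 + 30 + 31 + 31 + 28 + 31 + 30 + 31 + 30 + 31 + 31 + 30 + 31 + 30 + 31 + 31 + 4 = 716.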